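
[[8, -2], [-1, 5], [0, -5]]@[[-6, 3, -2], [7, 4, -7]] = [[-62, 16, -2], [41, 17, -33], [-35, -20, 35]]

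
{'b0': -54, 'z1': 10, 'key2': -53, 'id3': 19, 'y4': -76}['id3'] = 19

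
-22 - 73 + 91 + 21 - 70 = -53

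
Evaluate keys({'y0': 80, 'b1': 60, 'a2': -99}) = ['y0', 'b1', 'a2']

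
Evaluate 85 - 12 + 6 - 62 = 17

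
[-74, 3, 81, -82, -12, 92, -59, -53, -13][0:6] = [-74, 3, 81, -82, -12, 92]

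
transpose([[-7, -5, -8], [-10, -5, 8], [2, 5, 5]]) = [[-7, -10, 2], [-5, -5, 5], [-8, 8, 5]]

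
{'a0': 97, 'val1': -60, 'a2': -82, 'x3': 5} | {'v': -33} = {'a0': 97, 'val1': -60, 'a2': -82, 'x3': 5, 'v': -33}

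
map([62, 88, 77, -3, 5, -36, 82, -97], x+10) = 62+10=72, 88+10=98, 77+10=87, -3+10=7, 5+10=15, -36+10=-26, 82+10=92, -97+10=-87
= [72, 98, 87, 7, 15, -26, 92, -87]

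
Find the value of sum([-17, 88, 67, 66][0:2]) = 71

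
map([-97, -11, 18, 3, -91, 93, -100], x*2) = [-194, -22, 36, 6, -182, 186, -200]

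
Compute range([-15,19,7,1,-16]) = 35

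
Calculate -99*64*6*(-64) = 2433024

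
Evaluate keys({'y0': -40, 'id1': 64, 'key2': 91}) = ['y0', 'id1', 'key2']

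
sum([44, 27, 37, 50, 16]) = 174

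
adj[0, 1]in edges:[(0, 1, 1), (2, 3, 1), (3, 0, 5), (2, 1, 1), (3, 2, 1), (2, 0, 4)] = 1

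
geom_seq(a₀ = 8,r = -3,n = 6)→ [8, -24, 72, -216, 648, -1944]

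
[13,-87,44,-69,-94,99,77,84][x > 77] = [99, 84]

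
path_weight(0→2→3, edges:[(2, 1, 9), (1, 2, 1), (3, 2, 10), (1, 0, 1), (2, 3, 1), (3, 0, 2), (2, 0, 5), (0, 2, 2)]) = 3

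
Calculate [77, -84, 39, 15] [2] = 39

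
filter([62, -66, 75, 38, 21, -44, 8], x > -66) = [62, 75, 38, 21, -44, 8]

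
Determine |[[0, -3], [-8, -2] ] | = (0)*(-2) - (-3)*(-8)
= -24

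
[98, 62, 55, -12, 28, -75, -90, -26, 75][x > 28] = [98, 62, 55, 75]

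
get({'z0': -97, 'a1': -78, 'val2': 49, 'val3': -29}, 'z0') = -97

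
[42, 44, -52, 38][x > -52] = keep x where x > -52: 42✓, 44✓, -52✗, 38✓
= [42, 44, 38]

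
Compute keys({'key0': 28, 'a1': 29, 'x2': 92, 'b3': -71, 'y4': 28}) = ['key0', 'a1', 'x2', 'b3', 'y4']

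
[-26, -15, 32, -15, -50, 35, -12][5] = 35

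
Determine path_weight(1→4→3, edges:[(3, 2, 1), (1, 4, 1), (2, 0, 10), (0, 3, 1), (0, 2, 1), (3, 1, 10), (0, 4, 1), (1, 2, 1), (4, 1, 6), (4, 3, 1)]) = w(1→4)=1 + w(4→3)=1
= 2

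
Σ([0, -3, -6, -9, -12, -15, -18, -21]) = 0 + (-3) + (-6) + (-9) + (-12) + (-15) + (-18) + (-21)
= -84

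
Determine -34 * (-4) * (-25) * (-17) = 57800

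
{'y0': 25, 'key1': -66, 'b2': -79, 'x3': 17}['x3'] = 17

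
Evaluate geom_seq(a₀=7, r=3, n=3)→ a_0 = 7*3^0 = 7
a_1 = 7*3^1 = 21
a_2 = 7*3^2 = 63
= [7, 21, 63]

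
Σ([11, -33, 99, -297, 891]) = 671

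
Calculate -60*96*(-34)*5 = 979200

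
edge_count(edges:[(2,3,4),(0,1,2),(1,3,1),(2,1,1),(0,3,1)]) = 5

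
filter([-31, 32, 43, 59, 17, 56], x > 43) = [59, 56]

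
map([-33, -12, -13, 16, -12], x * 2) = -33*2=-66, -12*2=-24, -13*2=-26, 16*2=32, -12*2=-24
= [-66, -24, -26, 32, -24]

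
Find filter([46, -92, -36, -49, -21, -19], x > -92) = keep x where x > -92: 46✓, -92✗, -36✓, -49✓, -21✓, -19✓
= [46, -36, -49, -21, -19]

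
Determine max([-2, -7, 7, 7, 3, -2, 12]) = 12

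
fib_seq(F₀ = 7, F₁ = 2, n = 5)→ [7, 2, 9, 11, 20]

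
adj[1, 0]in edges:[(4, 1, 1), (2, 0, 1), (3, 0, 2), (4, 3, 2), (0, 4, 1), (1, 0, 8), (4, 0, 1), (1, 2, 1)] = 8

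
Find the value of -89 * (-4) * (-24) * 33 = -281952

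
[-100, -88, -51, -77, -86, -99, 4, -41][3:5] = [-77, -86]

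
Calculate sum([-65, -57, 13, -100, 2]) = -207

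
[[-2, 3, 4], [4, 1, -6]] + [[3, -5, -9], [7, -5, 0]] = [[1, -2, -5], [11, -4, -6]]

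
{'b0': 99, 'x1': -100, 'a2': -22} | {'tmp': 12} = {'b0': 99, 'x1': -100, 'a2': -22, 'tmp': 12}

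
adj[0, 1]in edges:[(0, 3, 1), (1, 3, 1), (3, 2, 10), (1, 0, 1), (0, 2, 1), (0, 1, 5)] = 5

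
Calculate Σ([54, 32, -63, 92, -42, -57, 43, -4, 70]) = 54 + 32 + (-63) + 92 + (-42) + (-57) + 43 + (-4) + 70
= 125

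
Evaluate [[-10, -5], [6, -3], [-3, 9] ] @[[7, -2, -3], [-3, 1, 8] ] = C[0][0] = (-10)*(7) + (-5)*(-3) = -55
C[0][1] = (-10)*(-2) + (-5)*(1) = 15
C[0][2] = (-10)*(-3) + (-5)*(8) = -10
C[1][0] = (6)*(7) + (-3)*(-3) = 51
C[1][1] = (6)*(-2) + (-3)*(1) = -15
C[1][2] = (6)*(-3) + (-3)*(8) = -42
... (3 more cells)
= [[-55, 15, -10], [51, -15, -42], [-48, 15, 81]]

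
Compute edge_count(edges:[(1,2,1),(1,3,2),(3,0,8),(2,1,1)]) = 4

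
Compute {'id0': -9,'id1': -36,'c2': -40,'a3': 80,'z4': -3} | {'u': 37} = {'id0': -9, 'id1': -36, 'c2': -40, 'a3': 80, 'z4': -3, 'u': 37}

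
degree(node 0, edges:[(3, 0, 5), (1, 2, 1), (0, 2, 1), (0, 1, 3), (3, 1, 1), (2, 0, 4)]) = incident: (3,0), (0,2), (0,1), (2,0)
= 4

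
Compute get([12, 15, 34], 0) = 12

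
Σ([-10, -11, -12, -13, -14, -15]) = -75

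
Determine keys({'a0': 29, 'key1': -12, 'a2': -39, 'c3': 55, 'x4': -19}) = ['a0', 'key1', 'a2', 'c3', 'x4']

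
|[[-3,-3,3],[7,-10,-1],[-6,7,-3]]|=(1)*(-3)*det([[-10, -1], [7, -3]]) + (-1)*(-3)*det([[7, -1], [-6, -3]]) + (1)*(3)*det([[7, -10], [-6, 7]])
= -111 + -81 + -33
= -225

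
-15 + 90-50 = 25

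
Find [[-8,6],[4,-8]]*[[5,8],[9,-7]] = C[0][0] = (-8)*(5) + (6)*(9) = 14
C[0][1] = (-8)*(8) + (6)*(-7) = -106
C[1][0] = (4)*(5) + (-8)*(9) = -52
C[1][1] = (4)*(8) + (-8)*(-7) = 88
= [[14, -106], [-52, 88]]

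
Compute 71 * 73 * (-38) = -196954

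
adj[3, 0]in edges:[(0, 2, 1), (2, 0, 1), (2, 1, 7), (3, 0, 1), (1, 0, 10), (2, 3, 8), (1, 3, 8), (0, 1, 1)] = 1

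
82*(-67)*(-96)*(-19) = -10021056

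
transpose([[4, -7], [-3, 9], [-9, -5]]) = [[4, -3, -9], [-7, 9, -5]]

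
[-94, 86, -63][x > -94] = keep x where x > -94: -94✗, 86✓, -63✓
= [86, -63]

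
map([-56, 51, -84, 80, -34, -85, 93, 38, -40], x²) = (-56)²=3136, (51)²=2601, (-84)²=7056, (80)²=6400, (-34)²=1156, (-85)²=7225, (93)²=8649, (38)²=1444, (-40)²=1600
= [3136, 2601, 7056, 6400, 1156, 7225, 8649, 1444, 1600]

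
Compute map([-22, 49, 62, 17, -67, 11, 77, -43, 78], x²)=(-22)²=484, (49)²=2401, (62)²=3844, (17)²=289, (-67)²=4489, (11)²=121, (77)²=5929, (-43)²=1849, (78)²=6084
= [484, 2401, 3844, 289, 4489, 121, 5929, 1849, 6084]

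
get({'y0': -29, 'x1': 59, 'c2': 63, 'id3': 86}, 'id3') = 86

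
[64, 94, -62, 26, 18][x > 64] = keep x where x > 64: 64✗, 94✓, -62✗, 26✗, 18✗
= [94]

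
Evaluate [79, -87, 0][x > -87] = keep x where x > -87: 79✓, -87✗, 0✓
= [79, 0]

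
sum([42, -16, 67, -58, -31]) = 42 + (-16) + 67 + (-58) + (-31)
= 4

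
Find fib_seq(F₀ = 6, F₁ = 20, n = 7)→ F_2 = F_1 + F_0 = 26
F_3 = F_2 + F_1 = 46
F_4 = F_3 + F_2 = 72
...
= [6, 20, 26, 46, 72, 118, 190]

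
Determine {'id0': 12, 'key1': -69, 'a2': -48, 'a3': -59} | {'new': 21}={'id0': 12, 'key1': -69, 'a2': -48, 'a3': -59, 'new': 21}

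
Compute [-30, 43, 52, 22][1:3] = [43, 52]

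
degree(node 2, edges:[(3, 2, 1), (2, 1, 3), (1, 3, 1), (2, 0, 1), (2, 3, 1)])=4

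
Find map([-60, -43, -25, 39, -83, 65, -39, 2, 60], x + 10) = -60+10=-50, -43+10=-33, -25+10=-15, 39+10=49, -83+10=-73, 65+10=75, -39+10=-29, 2+10=12, 60+10=70
= [-50, -33, -15, 49, -73, 75, -29, 12, 70]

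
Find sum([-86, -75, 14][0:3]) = -147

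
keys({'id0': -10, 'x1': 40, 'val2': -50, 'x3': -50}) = ['id0', 'x1', 'val2', 'x3']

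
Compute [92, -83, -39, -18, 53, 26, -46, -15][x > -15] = [92, 53, 26]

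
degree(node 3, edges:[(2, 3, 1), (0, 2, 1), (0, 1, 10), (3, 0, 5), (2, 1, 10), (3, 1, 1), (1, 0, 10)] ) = 3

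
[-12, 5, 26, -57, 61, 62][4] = 61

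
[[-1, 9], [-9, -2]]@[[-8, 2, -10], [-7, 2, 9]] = [[-55, 16, 91], [86, -22, 72]]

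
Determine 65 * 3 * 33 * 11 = 70785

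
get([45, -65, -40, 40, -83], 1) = -65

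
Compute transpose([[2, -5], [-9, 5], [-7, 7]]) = [[2, -9, -7], [-5, 5, 7]]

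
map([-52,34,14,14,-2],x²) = [2704, 1156, 196, 196, 4]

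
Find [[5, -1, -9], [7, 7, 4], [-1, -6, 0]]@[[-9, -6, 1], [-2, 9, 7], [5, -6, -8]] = [[-88, 15, 70], [-57, -3, 24], [21, -48, -43]]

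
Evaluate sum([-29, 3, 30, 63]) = 67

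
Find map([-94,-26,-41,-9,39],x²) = [8836, 676, 1681, 81, 1521]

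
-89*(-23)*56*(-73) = -8368136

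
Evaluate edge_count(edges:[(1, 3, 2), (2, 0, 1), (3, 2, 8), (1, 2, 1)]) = 4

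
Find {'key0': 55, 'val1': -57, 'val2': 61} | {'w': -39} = {'key0': 55, 'val1': -57, 'val2': 61, 'w': -39}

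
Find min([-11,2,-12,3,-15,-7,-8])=-15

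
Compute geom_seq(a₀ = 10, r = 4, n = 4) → [10, 40, 160, 640]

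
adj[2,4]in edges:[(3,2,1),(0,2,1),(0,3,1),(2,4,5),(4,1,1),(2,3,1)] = 5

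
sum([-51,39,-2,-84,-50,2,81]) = (-51) + 39 + (-2) + (-84) + (-50) + 2 + 81
= -65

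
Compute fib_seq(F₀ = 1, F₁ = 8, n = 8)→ F_2 = F_1 + F_0 = 9
F_3 = F_2 + F_1 = 17
F_4 = F_3 + F_2 = 26
...
= [1, 8, 9, 17, 26, 43, 69, 112]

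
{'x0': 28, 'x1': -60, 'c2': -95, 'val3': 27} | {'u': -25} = {'x0': 28, 'x1': -60, 'c2': -95, 'val3': 27, 'u': -25}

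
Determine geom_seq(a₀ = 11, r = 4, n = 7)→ [11, 44, 176, 704, 2816, 11264, 45056]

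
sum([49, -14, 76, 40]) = 49 + (-14) + 76 + 40
= 151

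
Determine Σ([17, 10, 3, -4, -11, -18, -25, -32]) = -60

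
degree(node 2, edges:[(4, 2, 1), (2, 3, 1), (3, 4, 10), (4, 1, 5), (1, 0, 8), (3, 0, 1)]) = 2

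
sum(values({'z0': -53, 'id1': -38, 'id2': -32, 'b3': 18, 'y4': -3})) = -108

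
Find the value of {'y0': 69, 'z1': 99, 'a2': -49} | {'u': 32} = {'y0': 69, 'z1': 99, 'a2': -49, 'u': 32}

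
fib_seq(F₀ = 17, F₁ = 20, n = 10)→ F_2 = F_1 + F_0 = 37
F_3 = F_2 + F_1 = 57
F_4 = F_3 + F_2 = 94
...
= [17, 20, 37, 57, 94, 151, 245, 396, 641, 1037]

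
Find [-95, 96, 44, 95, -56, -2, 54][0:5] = [-95, 96, 44, 95, -56]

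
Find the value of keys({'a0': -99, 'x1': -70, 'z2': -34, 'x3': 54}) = ['a0', 'x1', 'z2', 'x3']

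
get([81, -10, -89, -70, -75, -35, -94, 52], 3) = -70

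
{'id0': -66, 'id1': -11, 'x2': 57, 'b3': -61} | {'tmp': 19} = {'id0': -66, 'id1': -11, 'x2': 57, 'b3': -61, 'tmp': 19}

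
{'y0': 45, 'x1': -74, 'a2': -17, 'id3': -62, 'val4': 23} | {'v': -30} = {'y0': 45, 'x1': -74, 'a2': -17, 'id3': -62, 'val4': 23, 'v': -30}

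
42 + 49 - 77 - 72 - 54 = -112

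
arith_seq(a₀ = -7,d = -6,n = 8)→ a_0 = -7 + 0*-6 = -7
a_1 = -7 + 1*-6 = -13
a_2 = -7 + 2*-6 = -19
...
= [-7, -13, -19, -25, -31, -37, -43, -49]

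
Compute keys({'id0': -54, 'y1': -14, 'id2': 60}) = ['id0', 'y1', 'id2']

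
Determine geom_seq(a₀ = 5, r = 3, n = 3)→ [5, 15, 45]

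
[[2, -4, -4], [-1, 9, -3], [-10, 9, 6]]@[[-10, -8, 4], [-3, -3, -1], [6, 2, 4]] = [[-32, -12, -4], [-35, -25, -25], [109, 65, -25]]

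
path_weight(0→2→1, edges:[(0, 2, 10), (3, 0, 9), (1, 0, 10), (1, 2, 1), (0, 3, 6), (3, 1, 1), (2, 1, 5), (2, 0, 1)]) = 15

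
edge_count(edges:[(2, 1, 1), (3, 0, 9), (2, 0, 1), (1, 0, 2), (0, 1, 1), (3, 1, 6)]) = 6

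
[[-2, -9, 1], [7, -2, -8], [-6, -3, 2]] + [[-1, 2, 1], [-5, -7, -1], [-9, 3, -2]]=[[-3, -7, 2], [2, -9, -9], [-15, 0, 0]]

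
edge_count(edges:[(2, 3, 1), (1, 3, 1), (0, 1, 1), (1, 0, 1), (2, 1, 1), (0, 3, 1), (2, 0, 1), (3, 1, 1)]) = 8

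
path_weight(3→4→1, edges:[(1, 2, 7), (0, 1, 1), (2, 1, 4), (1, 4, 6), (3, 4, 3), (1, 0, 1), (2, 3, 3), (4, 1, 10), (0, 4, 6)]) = 13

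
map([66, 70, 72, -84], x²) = (66)²=4356, (70)²=4900, (72)²=5184, (-84)²=7056
= [4356, 4900, 5184, 7056]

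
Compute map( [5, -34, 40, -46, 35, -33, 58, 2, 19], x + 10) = [15, -24, 50, -36, 45, -23, 68, 12, 29]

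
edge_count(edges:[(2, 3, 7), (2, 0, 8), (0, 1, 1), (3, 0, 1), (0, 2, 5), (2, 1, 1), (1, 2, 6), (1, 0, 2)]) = 8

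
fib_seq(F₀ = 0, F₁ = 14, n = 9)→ F_2 = F_1 + F_0 = 14
F_3 = F_2 + F_1 = 28
F_4 = F_3 + F_2 = 42
...
= [0, 14, 14, 28, 42, 70, 112, 182, 294]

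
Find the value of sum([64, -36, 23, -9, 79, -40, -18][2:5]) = 93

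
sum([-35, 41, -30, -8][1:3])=slice → [41, -30]
41 + (-30)
= 11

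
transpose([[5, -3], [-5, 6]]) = [[5, -5], [-3, 6]]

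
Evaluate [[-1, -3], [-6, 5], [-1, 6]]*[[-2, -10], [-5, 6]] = C[0][0] = (-1)*(-2) + (-3)*(-5) = 17
C[0][1] = (-1)*(-10) + (-3)*(6) = -8
C[1][0] = (-6)*(-2) + (5)*(-5) = -13
C[1][1] = (-6)*(-10) + (5)*(6) = 90
C[2][0] = (-1)*(-2) + (6)*(-5) = -28
C[2][1] = (-1)*(-10) + (6)*(6) = 46
= [[17, -8], [-13, 90], [-28, 46]]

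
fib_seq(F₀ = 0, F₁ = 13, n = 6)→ [0, 13, 13, 26, 39, 65]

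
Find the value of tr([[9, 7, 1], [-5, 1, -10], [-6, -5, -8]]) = 2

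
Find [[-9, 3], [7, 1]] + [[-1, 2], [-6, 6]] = [[-10, 5], [1, 7]]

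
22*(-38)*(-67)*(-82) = -4592984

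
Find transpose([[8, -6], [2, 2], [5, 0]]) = [[8, 2, 5], [-6, 2, 0]]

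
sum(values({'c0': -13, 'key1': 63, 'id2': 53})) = (-13) + 63 + 53
= 103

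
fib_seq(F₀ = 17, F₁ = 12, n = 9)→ F_2 = F_1 + F_0 = 29
F_3 = F_2 + F_1 = 41
F_4 = F_3 + F_2 = 70
...
= [17, 12, 29, 41, 70, 111, 181, 292, 473]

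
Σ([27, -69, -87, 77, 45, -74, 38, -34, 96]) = 19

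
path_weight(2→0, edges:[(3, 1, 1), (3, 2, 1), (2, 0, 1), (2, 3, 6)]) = 1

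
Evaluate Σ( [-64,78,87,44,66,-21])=(-64) + 78 + 87 + 44 + 66 + (-21)
= 190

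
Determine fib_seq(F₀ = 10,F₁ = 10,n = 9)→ [10, 10, 20, 30, 50, 80, 130, 210, 340]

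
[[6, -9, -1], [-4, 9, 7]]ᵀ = [[6, -4], [-9, 9], [-1, 7]]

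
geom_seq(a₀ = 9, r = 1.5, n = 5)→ a_0 = 9*1.5^0 = 9.0
a_1 = 9*1.5^1 = 13.5
a_2 = 9*1.5^2 = 20.25
...
= [9.0, 13.5, 20.25, 30.375, 45.5625]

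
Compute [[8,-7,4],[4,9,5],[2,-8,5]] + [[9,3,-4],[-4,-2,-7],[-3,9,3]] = [[17, -4, 0], [0, 7, -2], [-1, 1, 8]]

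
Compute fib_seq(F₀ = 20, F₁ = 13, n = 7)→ [20, 13, 33, 46, 79, 125, 204]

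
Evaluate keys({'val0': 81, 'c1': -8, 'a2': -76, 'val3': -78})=['val0', 'c1', 'a2', 'val3']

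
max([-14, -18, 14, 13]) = 14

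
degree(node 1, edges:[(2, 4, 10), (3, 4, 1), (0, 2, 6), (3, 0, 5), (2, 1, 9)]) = 1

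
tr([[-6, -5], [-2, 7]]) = 1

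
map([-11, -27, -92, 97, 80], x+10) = -11+10=-1, -27+10=-17, -92+10=-82, 97+10=107, 80+10=90
= [-1, -17, -82, 107, 90]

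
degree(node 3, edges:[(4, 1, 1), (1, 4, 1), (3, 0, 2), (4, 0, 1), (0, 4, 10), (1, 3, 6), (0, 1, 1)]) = incident: (3,0), (1,3)
= 2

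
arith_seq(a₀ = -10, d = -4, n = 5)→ [-10, -14, -18, -22, -26]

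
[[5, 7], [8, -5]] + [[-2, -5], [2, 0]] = [[3, 2], [10, -5]]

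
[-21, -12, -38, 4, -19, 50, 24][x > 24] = keep x where x > 24: -21✗, -12✗, -38✗, 4✗, -19✗, 50✓, 24✗
= [50]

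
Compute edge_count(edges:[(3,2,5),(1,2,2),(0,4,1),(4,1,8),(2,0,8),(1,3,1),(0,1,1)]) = 7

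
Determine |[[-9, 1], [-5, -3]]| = (-9)*(-3) - (1)*(-5)
= 32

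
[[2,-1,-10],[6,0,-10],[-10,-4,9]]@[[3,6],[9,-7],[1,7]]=C[0][0] = (2)*(3) + (-1)*(9) + (-10)*(1) = -13
C[0][1] = (2)*(6) + (-1)*(-7) + (-10)*(7) = -51
C[1][0] = (6)*(3) + (0)*(9) + (-10)*(1) = 8
C[1][1] = (6)*(6) + (0)*(-7) + (-10)*(7) = -34
C[2][0] = (-10)*(3) + (-4)*(9) + (9)*(1) = -57
C[2][1] = (-10)*(6) + (-4)*(-7) + (9)*(7) = 31
= [[-13, -51], [8, -34], [-57, 31]]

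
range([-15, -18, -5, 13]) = 31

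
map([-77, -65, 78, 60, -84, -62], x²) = [5929, 4225, 6084, 3600, 7056, 3844]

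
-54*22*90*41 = -4383720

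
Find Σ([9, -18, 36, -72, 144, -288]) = 9 + -18 + 36 + -72 + 144 + -288
= -189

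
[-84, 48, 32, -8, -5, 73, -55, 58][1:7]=[48, 32, -8, -5, 73, -55]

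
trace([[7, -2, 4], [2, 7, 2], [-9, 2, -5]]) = 9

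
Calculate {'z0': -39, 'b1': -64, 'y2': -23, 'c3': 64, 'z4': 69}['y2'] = -23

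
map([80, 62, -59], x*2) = 80*2=160, 62*2=124, -59*2=-118
= [160, 124, -118]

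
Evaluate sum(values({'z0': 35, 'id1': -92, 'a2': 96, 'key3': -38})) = 1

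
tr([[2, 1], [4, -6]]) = -4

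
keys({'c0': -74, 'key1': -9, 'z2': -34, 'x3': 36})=['c0', 'key1', 'z2', 'x3']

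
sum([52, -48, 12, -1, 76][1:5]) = slice → [-48, 12, -1, 76]
(-48) + 12 + (-1) + 76
= 39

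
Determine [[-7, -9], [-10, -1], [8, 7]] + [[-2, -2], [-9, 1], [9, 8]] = [[-9, -11], [-19, 0], [17, 15]]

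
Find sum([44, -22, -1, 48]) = 44 + (-22) + (-1) + 48
= 69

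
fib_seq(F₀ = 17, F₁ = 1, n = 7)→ [17, 1, 18, 19, 37, 56, 93]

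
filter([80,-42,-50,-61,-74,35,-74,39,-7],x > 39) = [80]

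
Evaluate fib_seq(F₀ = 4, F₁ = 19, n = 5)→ F_2 = F_1 + F_0 = 23
F_3 = F_2 + F_1 = 42
F_4 = F_3 + F_2 = 65
= [4, 19, 23, 42, 65]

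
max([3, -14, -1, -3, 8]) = 8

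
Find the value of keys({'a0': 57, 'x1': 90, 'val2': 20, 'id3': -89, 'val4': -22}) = ['a0', 'x1', 'val2', 'id3', 'val4']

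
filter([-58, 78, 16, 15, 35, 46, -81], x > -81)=keep x where x > -81: -58✓, 78✓, 16✓, 15✓, 35✓, 46✓, -81✗
= [-58, 78, 16, 15, 35, 46]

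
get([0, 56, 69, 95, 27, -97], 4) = 27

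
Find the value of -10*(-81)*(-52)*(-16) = 673920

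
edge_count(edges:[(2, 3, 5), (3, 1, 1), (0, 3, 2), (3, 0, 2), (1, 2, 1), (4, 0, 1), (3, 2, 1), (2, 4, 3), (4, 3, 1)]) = 9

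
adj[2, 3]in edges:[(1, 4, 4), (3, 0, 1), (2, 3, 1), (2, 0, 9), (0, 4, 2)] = 1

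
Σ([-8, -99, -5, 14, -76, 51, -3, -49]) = -175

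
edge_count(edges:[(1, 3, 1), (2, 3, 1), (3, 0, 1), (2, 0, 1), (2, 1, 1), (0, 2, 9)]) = 6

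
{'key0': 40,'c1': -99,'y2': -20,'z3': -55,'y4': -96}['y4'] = -96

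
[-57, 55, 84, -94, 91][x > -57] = keep x where x > -57: -57✗, 55✓, 84✓, -94✗, 91✓
= [55, 84, 91]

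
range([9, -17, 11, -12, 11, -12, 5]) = 28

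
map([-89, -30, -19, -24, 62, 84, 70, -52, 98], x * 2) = -89*2=-178, -30*2=-60, -19*2=-38, -24*2=-48, 62*2=124, 84*2=168, 70*2=140, -52*2=-104, 98*2=196
= [-178, -60, -38, -48, 124, 168, 140, -104, 196]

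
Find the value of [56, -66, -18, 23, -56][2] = -18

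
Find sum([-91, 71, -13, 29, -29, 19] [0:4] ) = slice → [-91, 71, -13, 29]
(-91) + 71 + (-13) + 29
= -4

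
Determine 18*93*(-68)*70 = -7968240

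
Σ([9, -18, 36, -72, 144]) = 9 + -18 + 36 + -72 + 144
= 99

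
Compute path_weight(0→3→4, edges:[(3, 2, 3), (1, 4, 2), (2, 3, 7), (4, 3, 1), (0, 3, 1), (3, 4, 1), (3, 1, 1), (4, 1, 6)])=w(0→3)=1 + w(3→4)=1
= 2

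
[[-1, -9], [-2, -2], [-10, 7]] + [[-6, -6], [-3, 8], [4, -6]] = [[-7, -15], [-5, 6], [-6, 1]]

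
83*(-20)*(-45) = 74700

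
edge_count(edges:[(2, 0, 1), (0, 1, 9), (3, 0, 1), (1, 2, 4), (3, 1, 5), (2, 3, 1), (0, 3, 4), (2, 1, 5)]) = 8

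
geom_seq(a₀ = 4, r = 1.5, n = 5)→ a_0 = 4*1.5^0 = 4.0
a_1 = 4*1.5^1 = 6.0
a_2 = 4*1.5^2 = 9.0
...
= [4.0, 6.0, 9.0, 13.5, 20.25]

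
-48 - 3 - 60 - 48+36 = -123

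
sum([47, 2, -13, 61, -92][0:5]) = slice → [47, 2, -13, 61, -92]
47 + 2 + (-13) + 61 + (-92)
= 5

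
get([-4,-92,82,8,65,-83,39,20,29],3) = 8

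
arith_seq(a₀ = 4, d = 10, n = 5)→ a_0 = 4 + 0*10 = 4
a_1 = 4 + 1*10 = 14
a_2 = 4 + 2*10 = 24
...
= [4, 14, 24, 34, 44]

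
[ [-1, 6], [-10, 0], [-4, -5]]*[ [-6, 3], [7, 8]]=[[48, 45], [60, -30], [-11, -52]]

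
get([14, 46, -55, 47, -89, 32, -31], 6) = -31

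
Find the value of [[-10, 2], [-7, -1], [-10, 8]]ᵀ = [[-10, -7, -10], [2, -1, 8]]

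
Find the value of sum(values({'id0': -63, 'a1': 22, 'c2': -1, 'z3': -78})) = (-63) + 22 + (-1) + (-78)
= -120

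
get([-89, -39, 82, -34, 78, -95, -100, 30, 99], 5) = -95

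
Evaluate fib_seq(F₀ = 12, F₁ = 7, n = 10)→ [12, 7, 19, 26, 45, 71, 116, 187, 303, 490]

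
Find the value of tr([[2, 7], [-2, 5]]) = diagonal: 2 + 5
= 7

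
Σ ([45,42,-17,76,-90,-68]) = 45 + 42 + (-17) + 76 + (-90) + (-68)
= -12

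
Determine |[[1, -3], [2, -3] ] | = 3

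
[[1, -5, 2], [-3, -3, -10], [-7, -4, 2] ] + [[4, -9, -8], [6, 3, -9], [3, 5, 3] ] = [[5, -14, -6], [3, 0, -19], [-4, 1, 5]]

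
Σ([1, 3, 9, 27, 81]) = 1 + 3 + 9 + 27 + 81
= 121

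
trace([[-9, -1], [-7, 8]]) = diagonal: (-9) + 8
= -1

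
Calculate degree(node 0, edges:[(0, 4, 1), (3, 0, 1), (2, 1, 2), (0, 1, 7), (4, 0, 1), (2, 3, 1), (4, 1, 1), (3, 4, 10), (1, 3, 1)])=incident: (0,4), (3,0), (0,1), (4,0)
= 4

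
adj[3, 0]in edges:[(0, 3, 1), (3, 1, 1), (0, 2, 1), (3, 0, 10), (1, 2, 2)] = 10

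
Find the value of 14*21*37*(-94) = -1022532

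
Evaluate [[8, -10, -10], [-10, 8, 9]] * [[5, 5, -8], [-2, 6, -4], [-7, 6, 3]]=[[130, -80, -54], [-129, 52, 75]]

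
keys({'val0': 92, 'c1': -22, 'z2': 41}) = ['val0', 'c1', 'z2']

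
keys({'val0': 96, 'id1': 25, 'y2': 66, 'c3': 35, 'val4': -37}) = ['val0', 'id1', 'y2', 'c3', 'val4']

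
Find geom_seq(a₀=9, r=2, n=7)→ a_0 = 9*2^0 = 9
a_1 = 9*2^1 = 18
a_2 = 9*2^2 = 36
...
= [9, 18, 36, 72, 144, 288, 576]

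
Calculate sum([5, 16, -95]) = 5 + 16 + (-95)
= -74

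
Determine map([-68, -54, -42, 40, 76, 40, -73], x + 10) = -68+10=-58, -54+10=-44, -42+10=-32, 40+10=50, 76+10=86, 40+10=50, -73+10=-63
= [-58, -44, -32, 50, 86, 50, -63]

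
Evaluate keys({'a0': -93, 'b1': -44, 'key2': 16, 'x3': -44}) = ['a0', 'b1', 'key2', 'x3']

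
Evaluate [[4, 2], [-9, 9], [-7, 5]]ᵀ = [[4, -9, -7], [2, 9, 5]]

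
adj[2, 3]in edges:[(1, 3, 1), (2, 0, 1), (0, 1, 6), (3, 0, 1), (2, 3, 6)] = 6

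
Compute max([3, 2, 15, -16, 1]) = 15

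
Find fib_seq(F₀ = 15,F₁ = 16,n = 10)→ F_2 = F_1 + F_0 = 31
F_3 = F_2 + F_1 = 47
F_4 = F_3 + F_2 = 78
...
= [15, 16, 31, 47, 78, 125, 203, 328, 531, 859]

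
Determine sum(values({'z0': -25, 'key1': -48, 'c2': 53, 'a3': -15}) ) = -35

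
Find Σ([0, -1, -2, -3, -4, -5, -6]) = 0 + (-1) + (-2) + (-3) + (-4) + (-5) + (-6)
= -21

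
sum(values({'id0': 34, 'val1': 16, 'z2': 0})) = 50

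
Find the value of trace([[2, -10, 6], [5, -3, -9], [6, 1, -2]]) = -3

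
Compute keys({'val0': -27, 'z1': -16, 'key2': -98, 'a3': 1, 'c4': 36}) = ['val0', 'z1', 'key2', 'a3', 'c4']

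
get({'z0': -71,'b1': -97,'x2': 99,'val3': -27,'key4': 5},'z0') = -71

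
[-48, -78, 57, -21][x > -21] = keep x where x > -21: -48✗, -78✗, 57✓, -21✗
= [57]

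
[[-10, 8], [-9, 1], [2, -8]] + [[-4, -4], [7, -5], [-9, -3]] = [[-14, 4], [-2, -4], [-7, -11]]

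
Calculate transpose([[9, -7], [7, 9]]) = [[9, 7], [-7, 9]]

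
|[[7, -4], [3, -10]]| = (7)*(-10) - (-4)*(3)
= -58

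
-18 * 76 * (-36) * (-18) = -886464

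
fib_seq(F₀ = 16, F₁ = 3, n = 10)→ [16, 3, 19, 22, 41, 63, 104, 167, 271, 438]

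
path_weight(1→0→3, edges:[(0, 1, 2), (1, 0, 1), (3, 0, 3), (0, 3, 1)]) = w(1→0)=1 + w(0→3)=1
= 2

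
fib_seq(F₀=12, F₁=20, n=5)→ F_2 = F_1 + F_0 = 32
F_3 = F_2 + F_1 = 52
F_4 = F_3 + F_2 = 84
= [12, 20, 32, 52, 84]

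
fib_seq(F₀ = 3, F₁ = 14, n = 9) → F_2 = F_1 + F_0 = 17
F_3 = F_2 + F_1 = 31
F_4 = F_3 + F_2 = 48
...
= [3, 14, 17, 31, 48, 79, 127, 206, 333]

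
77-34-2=41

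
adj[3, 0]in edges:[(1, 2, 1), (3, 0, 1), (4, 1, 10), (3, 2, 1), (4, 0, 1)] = 1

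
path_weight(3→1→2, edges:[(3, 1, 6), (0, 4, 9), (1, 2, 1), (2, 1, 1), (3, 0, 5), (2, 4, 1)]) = w(3→1)=6 + w(1→2)=1
= 7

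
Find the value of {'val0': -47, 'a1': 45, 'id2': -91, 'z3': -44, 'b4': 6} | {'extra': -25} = {'val0': -47, 'a1': 45, 'id2': -91, 'z3': -44, 'b4': 6, 'extra': -25}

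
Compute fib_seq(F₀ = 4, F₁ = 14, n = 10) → [4, 14, 18, 32, 50, 82, 132, 214, 346, 560]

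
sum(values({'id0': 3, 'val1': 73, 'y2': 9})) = 3 + 73 + 9
= 85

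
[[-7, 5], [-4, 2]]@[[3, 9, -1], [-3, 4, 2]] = [[-36, -43, 17], [-18, -28, 8]]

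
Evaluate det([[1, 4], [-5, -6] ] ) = (1)*(-6) - (4)*(-5)
= 14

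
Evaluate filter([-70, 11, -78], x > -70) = [11]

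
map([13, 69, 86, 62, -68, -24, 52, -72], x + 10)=13+10=23, 69+10=79, 86+10=96, 62+10=72, -68+10=-58, -24+10=-14, 52+10=62, -72+10=-62
= [23, 79, 96, 72, -58, -14, 62, -62]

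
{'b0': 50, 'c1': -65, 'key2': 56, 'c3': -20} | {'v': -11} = {'b0': 50, 'c1': -65, 'key2': 56, 'c3': -20, 'v': -11}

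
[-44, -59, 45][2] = 45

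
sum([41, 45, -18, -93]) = 41 + 45 + (-18) + (-93)
= -25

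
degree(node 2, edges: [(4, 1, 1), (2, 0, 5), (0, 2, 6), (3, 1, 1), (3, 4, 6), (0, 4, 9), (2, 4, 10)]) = incident: (2,0), (0,2), (2,4)
= 3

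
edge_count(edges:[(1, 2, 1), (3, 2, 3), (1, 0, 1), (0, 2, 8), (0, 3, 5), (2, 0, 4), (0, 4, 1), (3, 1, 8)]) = 8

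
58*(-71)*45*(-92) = 17048520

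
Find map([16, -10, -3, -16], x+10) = [26, 0, 7, -6]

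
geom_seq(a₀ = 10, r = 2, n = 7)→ [10, 20, 40, 80, 160, 320, 640]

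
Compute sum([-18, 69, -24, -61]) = (-18) + 69 + (-24) + (-61)
= -34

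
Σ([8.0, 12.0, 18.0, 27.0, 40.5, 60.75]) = 8.0 + 12.0 + 18.0 + 27.0 + 40.5 + 60.75
= 166.25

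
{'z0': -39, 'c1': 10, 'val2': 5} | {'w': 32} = {'z0': -39, 'c1': 10, 'val2': 5, 'w': 32}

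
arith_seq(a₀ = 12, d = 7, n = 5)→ a_0 = 12 + 0*7 = 12
a_1 = 12 + 1*7 = 19
a_2 = 12 + 2*7 = 26
...
= [12, 19, 26, 33, 40]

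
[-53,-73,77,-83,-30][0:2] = [-53, -73]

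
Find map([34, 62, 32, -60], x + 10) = 34+10=44, 62+10=72, 32+10=42, -60+10=-50
= [44, 72, 42, -50]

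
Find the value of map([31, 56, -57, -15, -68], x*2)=[62, 112, -114, -30, -136]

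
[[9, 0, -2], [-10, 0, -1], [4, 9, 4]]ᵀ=[[9, -10, 4], [0, 0, 9], [-2, -1, 4]]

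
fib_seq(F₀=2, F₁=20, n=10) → F_2 = F_1 + F_0 = 22
F_3 = F_2 + F_1 = 42
F_4 = F_3 + F_2 = 64
...
= [2, 20, 22, 42, 64, 106, 170, 276, 446, 722]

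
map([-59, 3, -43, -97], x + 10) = -59+10=-49, 3+10=13, -43+10=-33, -97+10=-87
= [-49, 13, -33, -87]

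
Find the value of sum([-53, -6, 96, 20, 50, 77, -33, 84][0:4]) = 57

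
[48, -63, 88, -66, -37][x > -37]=keep x where x > -37: 48✓, -63✗, 88✓, -66✗, -37✗
= [48, 88]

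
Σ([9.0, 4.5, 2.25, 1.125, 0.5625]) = 17.4375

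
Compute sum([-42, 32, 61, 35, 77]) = (-42) + 32 + 61 + 35 + 77
= 163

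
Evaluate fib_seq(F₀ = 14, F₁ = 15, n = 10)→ F_2 = F_1 + F_0 = 29
F_3 = F_2 + F_1 = 44
F_4 = F_3 + F_2 = 73
...
= [14, 15, 29, 44, 73, 117, 190, 307, 497, 804]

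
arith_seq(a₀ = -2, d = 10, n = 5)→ a_0 = -2 + 0*10 = -2
a_1 = -2 + 1*10 = 8
a_2 = -2 + 2*10 = 18
...
= [-2, 8, 18, 28, 38]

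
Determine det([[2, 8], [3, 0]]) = -24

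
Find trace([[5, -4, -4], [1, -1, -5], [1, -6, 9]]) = diagonal: 5 + (-1) + 9
= 13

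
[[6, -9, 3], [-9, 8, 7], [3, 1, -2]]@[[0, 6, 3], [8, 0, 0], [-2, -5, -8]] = C[0][0] = (6)*(0) + (-9)*(8) + (3)*(-2) = -78
C[0][1] = (6)*(6) + (-9)*(0) + (3)*(-5) = 21
C[0][2] = (6)*(3) + (-9)*(0) + (3)*(-8) = -6
C[1][0] = (-9)*(0) + (8)*(8) + (7)*(-2) = 50
C[1][1] = (-9)*(6) + (8)*(0) + (7)*(-5) = -89
C[1][2] = (-9)*(3) + (8)*(0) + (7)*(-8) = -83
... (3 more cells)
= [[-78, 21, -6], [50, -89, -83], [12, 28, 25]]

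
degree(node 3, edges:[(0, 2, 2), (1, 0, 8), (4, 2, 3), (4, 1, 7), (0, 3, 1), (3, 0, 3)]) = incident: (0,3), (3,0)
= 2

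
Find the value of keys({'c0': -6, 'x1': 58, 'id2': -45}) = ['c0', 'x1', 'id2']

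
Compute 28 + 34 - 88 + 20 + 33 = 27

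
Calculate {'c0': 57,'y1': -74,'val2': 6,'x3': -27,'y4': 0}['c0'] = 57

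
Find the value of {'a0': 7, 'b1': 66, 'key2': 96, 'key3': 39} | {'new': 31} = {'a0': 7, 'b1': 66, 'key2': 96, 'key3': 39, 'new': 31}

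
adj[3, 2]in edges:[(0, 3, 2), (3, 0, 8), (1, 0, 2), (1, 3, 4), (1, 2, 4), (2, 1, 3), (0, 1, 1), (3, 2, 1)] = 1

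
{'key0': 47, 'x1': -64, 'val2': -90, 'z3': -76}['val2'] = -90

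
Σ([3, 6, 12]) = 3 + 6 + 12
= 21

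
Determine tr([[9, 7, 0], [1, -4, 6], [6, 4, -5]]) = diagonal: 9 + (-4) + (-5)
= 0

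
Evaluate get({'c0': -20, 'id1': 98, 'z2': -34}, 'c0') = -20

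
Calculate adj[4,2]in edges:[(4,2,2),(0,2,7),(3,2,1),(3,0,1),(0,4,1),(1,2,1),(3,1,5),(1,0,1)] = 2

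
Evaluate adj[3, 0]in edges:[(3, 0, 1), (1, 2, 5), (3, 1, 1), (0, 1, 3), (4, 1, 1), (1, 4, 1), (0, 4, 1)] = 1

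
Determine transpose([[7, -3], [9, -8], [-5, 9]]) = [[7, 9, -5], [-3, -8, 9]]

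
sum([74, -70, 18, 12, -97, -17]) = 74 + (-70) + 18 + 12 + (-97) + (-17)
= -80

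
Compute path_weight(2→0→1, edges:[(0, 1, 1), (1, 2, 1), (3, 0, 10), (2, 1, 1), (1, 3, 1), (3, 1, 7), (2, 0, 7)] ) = w(2→0)=7 + w(0→1)=1
= 8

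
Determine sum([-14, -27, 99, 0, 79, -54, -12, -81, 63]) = 53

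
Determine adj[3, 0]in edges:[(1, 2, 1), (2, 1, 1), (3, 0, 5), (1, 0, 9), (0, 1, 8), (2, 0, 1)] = 5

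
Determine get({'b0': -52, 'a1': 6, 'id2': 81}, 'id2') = 81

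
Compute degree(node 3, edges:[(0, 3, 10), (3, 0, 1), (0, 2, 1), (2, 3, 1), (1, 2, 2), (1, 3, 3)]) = 4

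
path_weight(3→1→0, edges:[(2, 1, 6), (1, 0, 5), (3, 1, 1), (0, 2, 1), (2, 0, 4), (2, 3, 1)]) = w(3→1)=1 + w(1→0)=5
= 6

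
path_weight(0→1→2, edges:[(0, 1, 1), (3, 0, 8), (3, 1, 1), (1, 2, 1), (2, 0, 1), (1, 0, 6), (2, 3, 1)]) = 2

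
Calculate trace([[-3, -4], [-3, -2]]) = -5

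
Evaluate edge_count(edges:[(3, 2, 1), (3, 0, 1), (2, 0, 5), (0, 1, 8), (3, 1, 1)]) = 5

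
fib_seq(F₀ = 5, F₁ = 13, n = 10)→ [5, 13, 18, 31, 49, 80, 129, 209, 338, 547]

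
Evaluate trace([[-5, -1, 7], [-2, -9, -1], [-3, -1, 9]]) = -5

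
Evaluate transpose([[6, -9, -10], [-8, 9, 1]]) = [[6, -8], [-9, 9], [-10, 1]]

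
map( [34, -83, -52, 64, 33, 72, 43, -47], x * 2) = 34*2=68, -83*2=-166, -52*2=-104, 64*2=128, 33*2=66, 72*2=144, 43*2=86, -47*2=-94
= [68, -166, -104, 128, 66, 144, 86, -94]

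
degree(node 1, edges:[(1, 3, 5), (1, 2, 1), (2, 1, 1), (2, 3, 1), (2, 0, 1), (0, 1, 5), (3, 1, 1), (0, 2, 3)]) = 5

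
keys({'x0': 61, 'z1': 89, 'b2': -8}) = ['x0', 'z1', 'b2']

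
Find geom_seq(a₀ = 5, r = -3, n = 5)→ a_0 = 5*(-3)^0 = 5
a_1 = 5*(-3)^1 = -15
a_2 = 5*(-3)^2 = 45
...
= [5, -15, 45, -135, 405]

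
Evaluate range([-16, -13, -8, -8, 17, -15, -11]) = 33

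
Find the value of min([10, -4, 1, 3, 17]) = -4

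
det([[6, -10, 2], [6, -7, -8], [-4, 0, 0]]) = (1)*(6)*det([[-7, -8], [0, 0]]) + (-1)*(-10)*det([[6, -8], [-4, 0]]) + (1)*(2)*det([[6, -7], [-4, 0]])
= 0 + -320 + -56
= -376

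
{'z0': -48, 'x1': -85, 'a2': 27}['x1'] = -85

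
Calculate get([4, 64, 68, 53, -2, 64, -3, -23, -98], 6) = -3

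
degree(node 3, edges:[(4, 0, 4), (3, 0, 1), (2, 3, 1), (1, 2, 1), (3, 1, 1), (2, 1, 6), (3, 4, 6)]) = incident: (3,0), (2,3), (3,1), (3,4)
= 4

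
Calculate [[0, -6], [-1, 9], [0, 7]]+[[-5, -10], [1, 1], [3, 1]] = [[-5, -16], [0, 10], [3, 8]]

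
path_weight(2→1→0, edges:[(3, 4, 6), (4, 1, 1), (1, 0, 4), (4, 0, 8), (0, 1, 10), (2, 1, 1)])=5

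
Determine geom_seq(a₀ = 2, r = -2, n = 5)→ [2, -4, 8, -16, 32]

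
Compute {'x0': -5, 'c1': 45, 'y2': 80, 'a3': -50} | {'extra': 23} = {'x0': -5, 'c1': 45, 'y2': 80, 'a3': -50, 'extra': 23}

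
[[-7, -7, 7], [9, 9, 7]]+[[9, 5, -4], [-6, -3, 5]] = [[2, -2, 3], [3, 6, 12]]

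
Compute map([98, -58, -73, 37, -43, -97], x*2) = [196, -116, -146, 74, -86, -194]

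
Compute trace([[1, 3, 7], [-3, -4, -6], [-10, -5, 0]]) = diagonal: 1 + (-4) + 0
= -3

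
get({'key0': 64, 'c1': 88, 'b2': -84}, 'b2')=-84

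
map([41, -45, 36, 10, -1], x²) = (41)²=1681, (-45)²=2025, (36)²=1296, (10)²=100, (-1)²=1
= [1681, 2025, 1296, 100, 1]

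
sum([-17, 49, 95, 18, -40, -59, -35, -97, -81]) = (-17) + 49 + 95 + 18 + (-40) + (-59) + (-35) + (-97) + (-81)
= -167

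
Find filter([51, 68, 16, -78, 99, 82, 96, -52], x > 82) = [99, 96]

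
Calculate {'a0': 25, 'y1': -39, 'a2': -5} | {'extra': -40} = {'a0': 25, 'y1': -39, 'a2': -5, 'extra': -40}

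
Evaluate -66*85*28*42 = -6597360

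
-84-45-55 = -184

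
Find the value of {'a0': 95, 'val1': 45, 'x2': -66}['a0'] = 95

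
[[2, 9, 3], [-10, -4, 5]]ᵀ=[[2, -10], [9, -4], [3, 5]]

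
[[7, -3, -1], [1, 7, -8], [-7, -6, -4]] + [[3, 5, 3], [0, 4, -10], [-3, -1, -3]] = [[10, 2, 2], [1, 11, -18], [-10, -7, -7]]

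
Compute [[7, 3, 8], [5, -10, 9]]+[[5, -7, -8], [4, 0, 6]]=[[12, -4, 0], [9, -10, 15]]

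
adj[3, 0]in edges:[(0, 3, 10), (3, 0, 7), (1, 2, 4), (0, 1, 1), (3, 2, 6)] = 7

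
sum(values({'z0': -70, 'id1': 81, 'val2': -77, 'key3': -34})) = (-70) + 81 + (-77) + (-34)
= -100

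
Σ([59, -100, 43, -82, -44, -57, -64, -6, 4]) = -247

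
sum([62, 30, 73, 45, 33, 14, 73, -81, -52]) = 197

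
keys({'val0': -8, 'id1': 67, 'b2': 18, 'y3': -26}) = ['val0', 'id1', 'b2', 'y3']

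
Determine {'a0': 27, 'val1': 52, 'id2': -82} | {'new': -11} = {'a0': 27, 'val1': 52, 'id2': -82, 'new': -11}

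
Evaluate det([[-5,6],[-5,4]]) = (-5)*(4) - (6)*(-5)
= 10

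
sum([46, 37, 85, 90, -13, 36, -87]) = 46 + 37 + 85 + 90 + (-13) + 36 + (-87)
= 194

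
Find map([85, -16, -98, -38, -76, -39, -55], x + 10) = 85+10=95, -16+10=-6, -98+10=-88, -38+10=-28, -76+10=-66, -39+10=-29, -55+10=-45
= [95, -6, -88, -28, -66, -29, -45]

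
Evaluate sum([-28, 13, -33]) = -48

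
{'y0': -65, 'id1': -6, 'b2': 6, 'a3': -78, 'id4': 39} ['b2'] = 6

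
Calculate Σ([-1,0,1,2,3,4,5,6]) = 20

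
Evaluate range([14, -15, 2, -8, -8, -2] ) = 29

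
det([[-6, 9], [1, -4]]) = (-6)*(-4) - (9)*(1)
= 15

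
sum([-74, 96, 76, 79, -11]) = (-74) + 96 + 76 + 79 + (-11)
= 166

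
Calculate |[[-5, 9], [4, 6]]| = (-5)*(6) - (9)*(4)
= -66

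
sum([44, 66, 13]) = 44 + 66 + 13
= 123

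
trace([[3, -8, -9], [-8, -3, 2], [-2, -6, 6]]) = 6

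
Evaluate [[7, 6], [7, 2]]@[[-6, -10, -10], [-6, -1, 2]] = C[0][0] = (7)*(-6) + (6)*(-6) = -78
C[0][1] = (7)*(-10) + (6)*(-1) = -76
C[0][2] = (7)*(-10) + (6)*(2) = -58
C[1][0] = (7)*(-6) + (2)*(-6) = -54
C[1][1] = (7)*(-10) + (2)*(-1) = -72
C[1][2] = (7)*(-10) + (2)*(2) = -66
= [[-78, -76, -58], [-54, -72, -66]]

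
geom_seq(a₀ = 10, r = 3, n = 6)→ [10, 30, 90, 270, 810, 2430]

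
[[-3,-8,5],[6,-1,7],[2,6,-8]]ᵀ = [[-3, 6, 2], [-8, -1, 6], [5, 7, -8]]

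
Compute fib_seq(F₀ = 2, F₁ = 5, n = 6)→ [2, 5, 7, 12, 19, 31]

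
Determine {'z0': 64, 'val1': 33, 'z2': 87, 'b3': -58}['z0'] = 64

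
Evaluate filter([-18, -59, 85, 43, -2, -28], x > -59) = [-18, 85, 43, -2, -28]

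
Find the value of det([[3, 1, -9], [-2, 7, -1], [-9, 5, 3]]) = -384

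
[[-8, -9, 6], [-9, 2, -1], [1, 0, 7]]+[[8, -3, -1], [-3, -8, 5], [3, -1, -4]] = [[0, -12, 5], [-12, -6, 4], [4, -1, 3]]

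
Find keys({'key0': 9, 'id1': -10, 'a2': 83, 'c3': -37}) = ['key0', 'id1', 'a2', 'c3']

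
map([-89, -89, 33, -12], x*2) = -89*2=-178, -89*2=-178, 33*2=66, -12*2=-24
= [-178, -178, 66, -24]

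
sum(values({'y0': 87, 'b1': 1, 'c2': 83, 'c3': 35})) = 206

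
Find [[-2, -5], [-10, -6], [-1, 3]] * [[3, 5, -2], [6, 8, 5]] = [[-36, -50, -21], [-66, -98, -10], [15, 19, 17]]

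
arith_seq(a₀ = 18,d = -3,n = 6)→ [18, 15, 12, 9, 6, 3]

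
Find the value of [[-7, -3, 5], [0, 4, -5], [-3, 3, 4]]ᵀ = [[-7, 0, -3], [-3, 4, 3], [5, -5, 4]]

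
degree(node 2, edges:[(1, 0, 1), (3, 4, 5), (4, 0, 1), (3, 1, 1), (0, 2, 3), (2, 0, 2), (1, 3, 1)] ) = 2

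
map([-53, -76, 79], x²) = (-53)²=2809, (-76)²=5776, (79)²=6241
= [2809, 5776, 6241]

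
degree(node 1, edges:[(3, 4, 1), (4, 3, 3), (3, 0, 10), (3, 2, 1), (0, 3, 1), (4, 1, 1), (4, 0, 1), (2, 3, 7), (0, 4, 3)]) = 1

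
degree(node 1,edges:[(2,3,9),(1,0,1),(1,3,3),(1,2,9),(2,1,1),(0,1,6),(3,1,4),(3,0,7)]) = 6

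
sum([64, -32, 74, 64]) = 64 + (-32) + 74 + 64
= 170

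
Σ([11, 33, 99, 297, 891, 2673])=4004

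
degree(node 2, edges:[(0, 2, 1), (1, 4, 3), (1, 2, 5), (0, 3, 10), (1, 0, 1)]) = 2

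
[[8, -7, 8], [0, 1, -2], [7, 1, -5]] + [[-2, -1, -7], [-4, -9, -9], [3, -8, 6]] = [[6, -8, 1], [-4, -8, -11], [10, -7, 1]]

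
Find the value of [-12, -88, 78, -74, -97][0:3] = [-12, -88, 78]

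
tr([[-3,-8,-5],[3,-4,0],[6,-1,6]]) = -1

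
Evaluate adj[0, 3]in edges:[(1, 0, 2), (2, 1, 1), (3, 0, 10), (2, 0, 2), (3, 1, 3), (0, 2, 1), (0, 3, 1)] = 1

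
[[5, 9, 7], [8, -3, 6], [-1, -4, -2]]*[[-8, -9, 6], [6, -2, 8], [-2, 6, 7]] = [[0, -21, 151], [-94, -30, 66], [-12, 5, -52]]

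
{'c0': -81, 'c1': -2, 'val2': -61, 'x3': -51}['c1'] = -2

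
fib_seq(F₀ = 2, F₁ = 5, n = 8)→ F_2 = F_1 + F_0 = 7
F_3 = F_2 + F_1 = 12
F_4 = F_3 + F_2 = 19
...
= [2, 5, 7, 12, 19, 31, 50, 81]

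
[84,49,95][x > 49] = keep x where x > 49: 84✓, 49✗, 95✓
= [84, 95]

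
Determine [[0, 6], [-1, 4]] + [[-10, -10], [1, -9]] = [[-10, -4], [0, -5]]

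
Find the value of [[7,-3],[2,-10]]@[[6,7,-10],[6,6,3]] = [[24, 31, -79], [-48, -46, -50]]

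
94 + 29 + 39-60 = 102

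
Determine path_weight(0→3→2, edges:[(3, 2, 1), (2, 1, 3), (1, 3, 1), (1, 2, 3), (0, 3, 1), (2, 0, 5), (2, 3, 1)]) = w(0→3)=1 + w(3→2)=1
= 2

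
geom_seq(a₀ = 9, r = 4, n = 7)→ [9, 36, 144, 576, 2304, 9216, 36864]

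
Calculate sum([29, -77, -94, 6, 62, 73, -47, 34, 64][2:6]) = 47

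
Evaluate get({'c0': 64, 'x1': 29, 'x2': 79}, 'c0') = 64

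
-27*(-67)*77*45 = 6268185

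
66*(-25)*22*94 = -3412200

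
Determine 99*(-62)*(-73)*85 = 38086290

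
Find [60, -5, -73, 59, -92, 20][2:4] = [-73, 59]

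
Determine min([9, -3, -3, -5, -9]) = -9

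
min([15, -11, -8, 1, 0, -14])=-14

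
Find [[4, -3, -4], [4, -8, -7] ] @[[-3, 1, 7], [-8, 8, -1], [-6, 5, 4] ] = C[0][0] = (4)*(-3) + (-3)*(-8) + (-4)*(-6) = 36
C[0][1] = (4)*(1) + (-3)*(8) + (-4)*(5) = -40
C[0][2] = (4)*(7) + (-3)*(-1) + (-4)*(4) = 15
C[1][0] = (4)*(-3) + (-8)*(-8) + (-7)*(-6) = 94
C[1][1] = (4)*(1) + (-8)*(8) + (-7)*(5) = -95
C[1][2] = (4)*(7) + (-8)*(-1) + (-7)*(4) = 8
= [[36, -40, 15], [94, -95, 8]]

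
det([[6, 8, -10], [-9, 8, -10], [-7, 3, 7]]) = (1)*(6)*det([[8, -10], [3, 7]]) + (-1)*(8)*det([[-9, -10], [-7, 7]]) + (1)*(-10)*det([[-9, 8], [-7, 3]])
= 516 + 1064 + -290
= 1290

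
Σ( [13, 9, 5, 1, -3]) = 25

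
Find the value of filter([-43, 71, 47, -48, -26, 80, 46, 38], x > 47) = [71, 80]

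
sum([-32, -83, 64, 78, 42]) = (-32) + (-83) + 64 + 78 + 42
= 69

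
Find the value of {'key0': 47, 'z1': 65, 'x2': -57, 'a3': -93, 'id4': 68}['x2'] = -57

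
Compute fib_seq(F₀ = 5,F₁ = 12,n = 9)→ [5, 12, 17, 29, 46, 75, 121, 196, 317]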